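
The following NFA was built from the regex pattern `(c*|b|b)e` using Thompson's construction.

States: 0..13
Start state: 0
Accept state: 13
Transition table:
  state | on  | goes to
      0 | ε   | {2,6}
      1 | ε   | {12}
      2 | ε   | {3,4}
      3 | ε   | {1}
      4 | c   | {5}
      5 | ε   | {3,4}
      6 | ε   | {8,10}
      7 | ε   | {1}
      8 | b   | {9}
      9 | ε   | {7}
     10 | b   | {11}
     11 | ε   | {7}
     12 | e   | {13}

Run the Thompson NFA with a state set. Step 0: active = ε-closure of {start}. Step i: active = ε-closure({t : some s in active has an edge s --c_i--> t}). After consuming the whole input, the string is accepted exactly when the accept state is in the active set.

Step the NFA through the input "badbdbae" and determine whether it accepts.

Answer: REJECT

Derivation:
start: ε-closure({0}) = {0,1,2,3,4,6,8,10,12}
'b' @ 1: {1,7,9,11,12}
'a' @ 2: {}  — state set empty
rest 'dbdbae' ignored (set empty)
end set {} — state 13 not in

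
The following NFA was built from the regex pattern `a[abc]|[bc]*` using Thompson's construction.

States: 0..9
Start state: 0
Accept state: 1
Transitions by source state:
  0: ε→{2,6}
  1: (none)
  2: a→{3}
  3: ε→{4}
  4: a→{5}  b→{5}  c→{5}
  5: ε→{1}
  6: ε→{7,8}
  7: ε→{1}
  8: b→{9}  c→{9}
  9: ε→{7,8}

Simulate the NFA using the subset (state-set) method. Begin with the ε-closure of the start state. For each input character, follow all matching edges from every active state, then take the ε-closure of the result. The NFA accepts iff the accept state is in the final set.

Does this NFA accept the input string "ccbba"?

Answer: REJECT

Steps:
initial (ε-close {0}): {0,1,2,6,7,8}
'c' @ 1: {1,7,8,9}  ✓accept
'c' @ 2: {1,7,8,9}  ✓accept
'b' @ 3: {1,7,8,9}  ✓accept
'b' @ 4: {1,7,8,9}  ✓accept
'a' @ 5: {}  — no active states
after full input: {}  (accept=1 not in)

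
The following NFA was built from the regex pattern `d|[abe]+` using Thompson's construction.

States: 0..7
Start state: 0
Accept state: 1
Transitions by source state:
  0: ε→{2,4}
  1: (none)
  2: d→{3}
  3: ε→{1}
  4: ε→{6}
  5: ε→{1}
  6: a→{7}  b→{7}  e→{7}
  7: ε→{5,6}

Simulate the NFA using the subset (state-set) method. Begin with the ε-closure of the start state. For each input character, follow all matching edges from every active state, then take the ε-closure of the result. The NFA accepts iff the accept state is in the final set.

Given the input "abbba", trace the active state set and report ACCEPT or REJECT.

Answer: ACCEPT

Derivation:
initial (ε-close {0}): {0,2,4,6}
'a' @ 1: {1,5,6,7}  ✓accept
'b' @ 2: {1,5,6,7}  ✓accept
'b' @ 3: {1,5,6,7}  ✓accept
'b' @ 4: {1,5,6,7}  ✓accept
'a' @ 5: {1,5,6,7}  ✓accept
end set {1,5,6,7} — state 1 in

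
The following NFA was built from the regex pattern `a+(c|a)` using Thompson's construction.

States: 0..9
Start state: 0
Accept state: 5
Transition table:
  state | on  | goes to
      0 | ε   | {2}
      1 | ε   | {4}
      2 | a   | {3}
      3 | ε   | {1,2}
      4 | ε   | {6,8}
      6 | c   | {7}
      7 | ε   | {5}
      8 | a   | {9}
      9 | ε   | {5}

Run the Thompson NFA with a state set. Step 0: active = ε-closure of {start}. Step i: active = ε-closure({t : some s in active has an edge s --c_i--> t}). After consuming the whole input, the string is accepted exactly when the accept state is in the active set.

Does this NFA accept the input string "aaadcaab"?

start: ε-closure({0}) = {0,2}
'a' @ 1: {1,2,3,4,6,8}
'a' @ 2: {1,2,3,4,5,6,8,9}  [accepting]
'a' @ 3: {1,2,3,4,5,6,8,9}  [accepting]
'd' @ 4: {}  — no active states
rest 'caab' ignored (set empty)
after full input: {}  (accept=5 not in)

Answer: REJECT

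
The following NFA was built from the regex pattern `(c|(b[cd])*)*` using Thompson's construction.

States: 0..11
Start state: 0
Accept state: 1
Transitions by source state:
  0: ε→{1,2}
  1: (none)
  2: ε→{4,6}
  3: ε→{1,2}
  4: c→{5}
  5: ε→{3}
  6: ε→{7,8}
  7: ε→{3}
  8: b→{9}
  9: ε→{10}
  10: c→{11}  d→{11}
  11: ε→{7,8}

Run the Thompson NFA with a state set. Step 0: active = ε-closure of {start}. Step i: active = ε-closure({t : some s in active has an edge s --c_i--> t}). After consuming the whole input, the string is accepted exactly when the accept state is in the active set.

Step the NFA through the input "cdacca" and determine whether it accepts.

start: ε-closure({0}) = {0,1,2,3,4,6,7,8}
'c' @ 1: {1,2,3,4,5,6,7,8}  (accept∈set)
'd' @ 2: {}  — dead — no transitions
rest 'acca' ignored (set empty)
end set {} — state 1 not in

Answer: REJECT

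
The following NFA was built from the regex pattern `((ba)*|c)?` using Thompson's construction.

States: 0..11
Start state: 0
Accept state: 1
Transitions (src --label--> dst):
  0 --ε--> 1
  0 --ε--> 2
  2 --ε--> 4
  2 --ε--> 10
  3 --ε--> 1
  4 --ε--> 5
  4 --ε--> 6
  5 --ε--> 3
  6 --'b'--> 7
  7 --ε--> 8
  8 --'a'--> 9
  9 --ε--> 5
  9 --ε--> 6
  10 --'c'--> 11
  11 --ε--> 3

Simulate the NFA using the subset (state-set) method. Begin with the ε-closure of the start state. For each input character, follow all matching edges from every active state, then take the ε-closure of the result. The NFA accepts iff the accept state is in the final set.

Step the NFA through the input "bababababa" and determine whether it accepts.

start: ε-closure({0}) = {0,1,2,3,4,5,6,10}
'b' @ 1: {7,8}
'a' @ 2: {1,3,5,6,9}  [accepting]
'b' @ 3: {7,8}
'a' @ 4: {1,3,5,6,9}  [accepting]
'b' @ 5: {7,8}
'a' @ 6: {1,3,5,6,9}  [accepting]
'b' @ 7: {7,8}
'a' @ 8: {1,3,5,6,9}  [accepting]
'b' @ 9: {7,8}
'a' @ 10: {1,3,5,6,9}  [accepting]
end set {1,3,5,6,9} — state 1 in

Answer: ACCEPT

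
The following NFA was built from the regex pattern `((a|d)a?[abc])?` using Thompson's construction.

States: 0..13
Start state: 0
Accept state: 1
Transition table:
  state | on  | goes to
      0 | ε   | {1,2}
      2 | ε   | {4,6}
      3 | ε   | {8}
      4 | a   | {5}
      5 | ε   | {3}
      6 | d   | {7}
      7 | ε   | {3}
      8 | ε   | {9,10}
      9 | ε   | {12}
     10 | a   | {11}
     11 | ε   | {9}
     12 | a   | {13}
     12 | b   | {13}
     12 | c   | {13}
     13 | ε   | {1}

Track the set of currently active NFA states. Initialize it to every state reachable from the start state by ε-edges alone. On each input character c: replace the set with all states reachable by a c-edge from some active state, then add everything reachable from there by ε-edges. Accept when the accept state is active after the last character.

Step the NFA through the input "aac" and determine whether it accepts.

initial (ε-close {0}): {0,1,2,4,6}
'a' @ 1: {3,5,8,9,10,12}
'a' @ 2: {1,9,11,12,13}  (accept∈set)
'c' @ 3: {1,13}  (accept∈set)
end set {1,13} — state 1 in

Answer: ACCEPT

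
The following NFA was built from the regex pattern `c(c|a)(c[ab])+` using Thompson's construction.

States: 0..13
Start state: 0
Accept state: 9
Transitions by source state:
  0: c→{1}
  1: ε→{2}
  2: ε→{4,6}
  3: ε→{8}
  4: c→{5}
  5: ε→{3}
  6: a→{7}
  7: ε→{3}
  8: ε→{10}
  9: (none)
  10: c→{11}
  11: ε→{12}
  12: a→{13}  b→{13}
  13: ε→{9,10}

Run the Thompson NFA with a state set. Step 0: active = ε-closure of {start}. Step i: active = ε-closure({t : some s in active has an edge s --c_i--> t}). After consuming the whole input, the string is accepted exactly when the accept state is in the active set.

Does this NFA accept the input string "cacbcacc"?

start: ε-closure({0}) = {0}
'c' @ 1: {1,2,4,6}
'a' @ 2: {3,7,8,10}
'c' @ 3: {11,12}
'b' @ 4: {9,10,13}  [accepting]
'c' @ 5: {11,12}
'a' @ 6: {9,10,13}  [accepting]
'c' @ 7: {11,12}
'c' @ 8: {}  — state set empty
final: {}; accept 9 not in set

Answer: REJECT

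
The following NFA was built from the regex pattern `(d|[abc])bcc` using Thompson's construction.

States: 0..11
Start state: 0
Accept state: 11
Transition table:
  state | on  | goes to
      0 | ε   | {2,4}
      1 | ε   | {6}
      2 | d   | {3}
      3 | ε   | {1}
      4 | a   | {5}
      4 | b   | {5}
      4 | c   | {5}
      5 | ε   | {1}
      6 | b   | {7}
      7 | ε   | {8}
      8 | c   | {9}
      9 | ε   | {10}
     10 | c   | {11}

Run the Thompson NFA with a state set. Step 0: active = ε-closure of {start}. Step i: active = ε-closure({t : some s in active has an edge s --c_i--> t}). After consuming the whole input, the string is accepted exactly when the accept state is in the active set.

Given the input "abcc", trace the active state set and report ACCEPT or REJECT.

Answer: ACCEPT

Trace:
S₀ = ε-closure({0}) = {0,2,4}
'a' @ 1: {1,5,6}
'b' @ 2: {7,8}
'c' @ 3: {9,10}
'c' @ 4: {11}  [accepting]
after full input: {11}  (accept=11 in)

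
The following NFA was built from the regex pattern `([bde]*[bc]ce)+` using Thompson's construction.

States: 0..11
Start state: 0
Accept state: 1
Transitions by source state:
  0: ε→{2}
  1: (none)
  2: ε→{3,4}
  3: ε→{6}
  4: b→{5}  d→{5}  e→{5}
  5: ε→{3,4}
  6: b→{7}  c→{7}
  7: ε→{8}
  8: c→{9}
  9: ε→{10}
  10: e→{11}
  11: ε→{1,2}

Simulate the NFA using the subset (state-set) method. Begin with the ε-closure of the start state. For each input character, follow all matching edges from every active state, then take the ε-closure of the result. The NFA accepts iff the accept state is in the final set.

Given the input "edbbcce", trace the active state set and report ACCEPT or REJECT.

S₀ = ε-closure({0}) = {0,2,3,4,6}
'e' @ 1: {3,4,5,6}
'd' @ 2: {3,4,5,6}
'b' @ 3: {3,4,5,6,7,8}
'b' @ 4: {3,4,5,6,7,8}
'c' @ 5: {7,8,9,10}
'c' @ 6: {9,10}
'e' @ 7: {1,2,3,4,6,11}  ✓accept
after full input: {1,2,3,4,6,11}  (accept=1 in)

Answer: ACCEPT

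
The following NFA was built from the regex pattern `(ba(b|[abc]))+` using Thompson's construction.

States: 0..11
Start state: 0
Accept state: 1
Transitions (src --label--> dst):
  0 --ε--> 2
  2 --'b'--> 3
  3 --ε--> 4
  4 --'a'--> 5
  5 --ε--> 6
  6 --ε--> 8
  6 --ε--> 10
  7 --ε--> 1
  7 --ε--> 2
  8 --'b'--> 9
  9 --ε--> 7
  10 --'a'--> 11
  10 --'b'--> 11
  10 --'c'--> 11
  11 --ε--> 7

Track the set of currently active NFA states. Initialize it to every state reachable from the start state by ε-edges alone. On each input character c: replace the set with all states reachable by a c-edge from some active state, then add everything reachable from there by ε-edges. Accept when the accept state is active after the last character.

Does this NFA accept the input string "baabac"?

S₀ = ε-closure({0}) = {0,2}
'b' @ 1: {3,4}
'a' @ 2: {5,6,8,10}
'a' @ 3: {1,2,7,11}  [accepting]
'b' @ 4: {3,4}
'a' @ 5: {5,6,8,10}
'c' @ 6: {1,2,7,11}  [accepting]
final: {1,2,7,11}; accept 1 in set

Answer: ACCEPT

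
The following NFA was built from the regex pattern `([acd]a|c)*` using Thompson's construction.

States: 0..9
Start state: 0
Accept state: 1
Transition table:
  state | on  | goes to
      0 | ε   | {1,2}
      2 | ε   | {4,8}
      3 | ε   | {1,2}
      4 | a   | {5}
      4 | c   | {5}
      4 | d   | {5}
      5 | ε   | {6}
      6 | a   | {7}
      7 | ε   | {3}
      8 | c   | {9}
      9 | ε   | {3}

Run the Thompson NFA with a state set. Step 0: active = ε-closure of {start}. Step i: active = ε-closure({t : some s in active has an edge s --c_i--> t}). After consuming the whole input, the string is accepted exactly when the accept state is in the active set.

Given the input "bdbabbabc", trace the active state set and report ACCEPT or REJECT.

start: ε-closure({0}) = {0,1,2,4,8}
'b' @ 1: {}  — no active states
rest 'dbabbabc' ignored (set empty)
after full input: {}  (accept=1 not in)

Answer: REJECT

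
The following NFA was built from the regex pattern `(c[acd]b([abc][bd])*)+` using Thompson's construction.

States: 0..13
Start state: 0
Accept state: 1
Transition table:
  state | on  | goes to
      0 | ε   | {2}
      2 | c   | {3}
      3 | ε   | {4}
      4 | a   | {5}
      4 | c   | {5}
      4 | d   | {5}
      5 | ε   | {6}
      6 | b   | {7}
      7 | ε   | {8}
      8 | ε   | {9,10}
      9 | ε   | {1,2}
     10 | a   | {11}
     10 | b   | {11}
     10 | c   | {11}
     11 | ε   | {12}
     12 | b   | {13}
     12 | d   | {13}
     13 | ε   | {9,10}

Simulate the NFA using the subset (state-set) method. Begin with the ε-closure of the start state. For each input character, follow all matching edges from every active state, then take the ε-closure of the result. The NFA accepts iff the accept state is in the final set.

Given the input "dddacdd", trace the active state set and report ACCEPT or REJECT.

Answer: REJECT

Steps:
start: ε-closure({0}) = {0,2}
'd' @ 1: {}  — no active states
rest 'ddacdd' ignored (set empty)
end set {} — state 1 not in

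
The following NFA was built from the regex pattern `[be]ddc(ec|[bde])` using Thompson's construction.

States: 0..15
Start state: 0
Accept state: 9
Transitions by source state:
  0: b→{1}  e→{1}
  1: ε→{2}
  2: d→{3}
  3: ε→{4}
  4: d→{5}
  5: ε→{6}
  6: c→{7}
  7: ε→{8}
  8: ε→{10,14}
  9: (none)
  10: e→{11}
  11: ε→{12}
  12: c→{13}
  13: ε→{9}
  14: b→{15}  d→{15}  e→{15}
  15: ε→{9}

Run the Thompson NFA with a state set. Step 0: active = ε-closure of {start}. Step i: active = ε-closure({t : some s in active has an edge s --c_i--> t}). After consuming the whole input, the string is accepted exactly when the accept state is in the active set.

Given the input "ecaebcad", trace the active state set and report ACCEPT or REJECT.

Answer: REJECT

Derivation:
S₀ = ε-closure({0}) = {0}
'e' @ 1: {1,2}
'c' @ 2: {}  — dead — no transitions
rest 'aebcad' ignored (set empty)
final: {}; accept 9 not in set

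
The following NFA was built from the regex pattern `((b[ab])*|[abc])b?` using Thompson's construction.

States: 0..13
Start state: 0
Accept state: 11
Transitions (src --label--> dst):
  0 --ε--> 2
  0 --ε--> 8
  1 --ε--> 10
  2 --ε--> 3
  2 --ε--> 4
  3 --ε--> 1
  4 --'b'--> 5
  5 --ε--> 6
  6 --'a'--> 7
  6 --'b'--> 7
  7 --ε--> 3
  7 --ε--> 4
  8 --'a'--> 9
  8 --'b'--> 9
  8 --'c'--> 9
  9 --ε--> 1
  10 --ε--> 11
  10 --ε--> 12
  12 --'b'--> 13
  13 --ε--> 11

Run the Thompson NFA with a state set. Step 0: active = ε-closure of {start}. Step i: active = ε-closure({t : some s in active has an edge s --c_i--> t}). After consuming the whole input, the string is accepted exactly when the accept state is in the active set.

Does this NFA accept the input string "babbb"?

Answer: ACCEPT

Steps:
start: ε-closure({0}) = {0,1,2,3,4,8,10,11,12}
'b' @ 1: {1,5,6,9,10,11,12,13}  ✓accept
'a' @ 2: {1,3,4,7,10,11,12}  ✓accept
'b' @ 3: {5,6,11,13}  ✓accept
'b' @ 4: {1,3,4,7,10,11,12}  ✓accept
'b' @ 5: {5,6,11,13}  ✓accept
final: {5,6,11,13}; accept 11 in set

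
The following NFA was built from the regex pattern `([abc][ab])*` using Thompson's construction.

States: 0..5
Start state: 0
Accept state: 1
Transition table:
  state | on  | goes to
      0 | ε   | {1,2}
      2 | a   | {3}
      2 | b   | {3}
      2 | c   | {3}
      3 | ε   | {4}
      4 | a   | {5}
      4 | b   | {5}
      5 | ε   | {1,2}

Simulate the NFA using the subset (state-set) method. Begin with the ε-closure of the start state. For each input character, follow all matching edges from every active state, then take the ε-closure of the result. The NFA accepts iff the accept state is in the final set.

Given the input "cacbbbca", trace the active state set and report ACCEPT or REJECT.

initial (ε-close {0}): {0,1,2}
'c' @ 1: {3,4}
'a' @ 2: {1,2,5}  (accept∈set)
'c' @ 3: {3,4}
'b' @ 4: {1,2,5}  (accept∈set)
'b' @ 5: {3,4}
'b' @ 6: {1,2,5}  (accept∈set)
'c' @ 7: {3,4}
'a' @ 8: {1,2,5}  (accept∈set)
final: {1,2,5}; accept 1 in set

Answer: ACCEPT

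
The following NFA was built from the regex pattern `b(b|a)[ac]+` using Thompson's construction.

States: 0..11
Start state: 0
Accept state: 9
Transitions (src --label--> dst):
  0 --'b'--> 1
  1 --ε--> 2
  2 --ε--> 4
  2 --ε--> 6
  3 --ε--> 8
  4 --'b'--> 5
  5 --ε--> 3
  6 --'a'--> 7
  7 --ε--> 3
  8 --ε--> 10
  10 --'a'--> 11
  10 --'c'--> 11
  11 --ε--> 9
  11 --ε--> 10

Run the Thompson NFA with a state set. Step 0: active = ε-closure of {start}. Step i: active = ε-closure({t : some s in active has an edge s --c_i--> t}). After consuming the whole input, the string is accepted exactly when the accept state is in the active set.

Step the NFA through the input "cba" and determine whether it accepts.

S₀ = ε-closure({0}) = {0}
'c' @ 1: {}  — state set empty
rest 'ba' ignored (set empty)
end set {} — state 9 not in

Answer: REJECT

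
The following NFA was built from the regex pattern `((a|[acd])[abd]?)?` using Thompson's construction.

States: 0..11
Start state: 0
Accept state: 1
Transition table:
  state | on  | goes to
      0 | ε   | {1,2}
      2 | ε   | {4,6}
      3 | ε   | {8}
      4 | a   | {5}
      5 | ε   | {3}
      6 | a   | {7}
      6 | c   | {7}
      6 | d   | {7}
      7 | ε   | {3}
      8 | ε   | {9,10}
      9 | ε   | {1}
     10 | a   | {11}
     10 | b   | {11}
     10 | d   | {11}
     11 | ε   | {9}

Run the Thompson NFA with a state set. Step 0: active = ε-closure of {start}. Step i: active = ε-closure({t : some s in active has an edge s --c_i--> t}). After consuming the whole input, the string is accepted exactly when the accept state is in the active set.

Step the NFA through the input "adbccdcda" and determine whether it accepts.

start: ε-closure({0}) = {0,1,2,4,6}
'a' @ 1: {1,3,5,7,8,9,10}  ✓accept
'd' @ 2: {1,9,11}  ✓accept
'b' @ 3: {}  — no active states
rest 'ccdcda' ignored (set empty)
final: {}; accept 1 not in set

Answer: REJECT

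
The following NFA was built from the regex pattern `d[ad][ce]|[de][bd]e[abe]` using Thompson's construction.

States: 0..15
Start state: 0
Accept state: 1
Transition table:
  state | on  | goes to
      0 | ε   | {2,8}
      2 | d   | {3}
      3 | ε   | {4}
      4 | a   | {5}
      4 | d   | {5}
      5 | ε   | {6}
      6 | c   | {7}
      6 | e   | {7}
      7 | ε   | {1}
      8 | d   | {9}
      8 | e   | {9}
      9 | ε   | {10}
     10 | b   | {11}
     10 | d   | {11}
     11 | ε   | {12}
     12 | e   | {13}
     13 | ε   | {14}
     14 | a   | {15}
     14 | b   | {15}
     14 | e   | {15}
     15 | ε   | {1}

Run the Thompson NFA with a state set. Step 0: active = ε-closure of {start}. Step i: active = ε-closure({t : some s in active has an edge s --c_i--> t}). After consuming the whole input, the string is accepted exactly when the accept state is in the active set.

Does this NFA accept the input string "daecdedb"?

start: ε-closure({0}) = {0,2,8}
'd' @ 1: {3,4,9,10}
'a' @ 2: {5,6}
'e' @ 3: {1,7}  (accept∈set)
'c' @ 4: {}  — no active states
rest 'dedb' ignored (set empty)
after full input: {}  (accept=1 not in)

Answer: REJECT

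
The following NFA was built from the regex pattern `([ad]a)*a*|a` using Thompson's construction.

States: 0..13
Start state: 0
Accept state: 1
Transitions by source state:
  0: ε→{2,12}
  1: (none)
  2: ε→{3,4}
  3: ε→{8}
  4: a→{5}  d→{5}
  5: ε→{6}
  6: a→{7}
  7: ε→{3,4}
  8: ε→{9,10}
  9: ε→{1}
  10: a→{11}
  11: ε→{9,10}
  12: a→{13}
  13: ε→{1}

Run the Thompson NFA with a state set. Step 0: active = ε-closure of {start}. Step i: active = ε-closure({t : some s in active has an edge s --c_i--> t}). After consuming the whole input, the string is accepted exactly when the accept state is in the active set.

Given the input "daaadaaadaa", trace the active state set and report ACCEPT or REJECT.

start: ε-closure({0}) = {0,1,2,3,4,8,9,10,12}
'd' @ 1: {5,6}
'a' @ 2: {1,3,4,7,8,9,10}  (accept∈set)
'a' @ 3: {1,5,6,9,10,11}  (accept∈set)
'a' @ 4: {1,3,4,7,8,9,10,11}  (accept∈set)
'd' @ 5: {5,6}
'a' @ 6: {1,3,4,7,8,9,10}  (accept∈set)
'a' @ 7: {1,5,6,9,10,11}  (accept∈set)
'a' @ 8: {1,3,4,7,8,9,10,11}  (accept∈set)
'd' @ 9: {5,6}
'a' @ 10: {1,3,4,7,8,9,10}  (accept∈set)
'a' @ 11: {1,5,6,9,10,11}  (accept∈set)
end set {1,5,6,9,10,11} — state 1 in

Answer: ACCEPT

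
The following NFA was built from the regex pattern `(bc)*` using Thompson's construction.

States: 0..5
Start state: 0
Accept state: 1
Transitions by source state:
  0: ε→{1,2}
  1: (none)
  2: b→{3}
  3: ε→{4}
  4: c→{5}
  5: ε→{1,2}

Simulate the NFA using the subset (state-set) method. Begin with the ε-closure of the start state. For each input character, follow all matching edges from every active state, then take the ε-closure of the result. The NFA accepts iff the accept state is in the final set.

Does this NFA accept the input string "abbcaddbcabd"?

S₀ = ε-closure({0}) = {0,1,2}
'a' @ 1: {}  — no active states
rest 'bbcaddbcabd' ignored (set empty)
after full input: {}  (accept=1 not in)

Answer: REJECT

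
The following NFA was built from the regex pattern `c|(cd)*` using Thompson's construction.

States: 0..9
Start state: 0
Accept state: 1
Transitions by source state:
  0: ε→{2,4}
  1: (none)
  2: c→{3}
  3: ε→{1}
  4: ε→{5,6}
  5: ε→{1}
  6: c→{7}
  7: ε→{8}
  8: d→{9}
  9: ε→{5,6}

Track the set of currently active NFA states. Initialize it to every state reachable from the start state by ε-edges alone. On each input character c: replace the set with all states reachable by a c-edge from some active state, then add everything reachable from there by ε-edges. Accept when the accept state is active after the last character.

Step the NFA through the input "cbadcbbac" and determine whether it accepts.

Answer: REJECT

Derivation:
initial (ε-close {0}): {0,1,2,4,5,6}
'c' @ 1: {1,3,7,8}  [accepting]
'b' @ 2: {}  — dead — no transitions
rest 'adcbbac' ignored (set empty)
end set {} — state 1 not in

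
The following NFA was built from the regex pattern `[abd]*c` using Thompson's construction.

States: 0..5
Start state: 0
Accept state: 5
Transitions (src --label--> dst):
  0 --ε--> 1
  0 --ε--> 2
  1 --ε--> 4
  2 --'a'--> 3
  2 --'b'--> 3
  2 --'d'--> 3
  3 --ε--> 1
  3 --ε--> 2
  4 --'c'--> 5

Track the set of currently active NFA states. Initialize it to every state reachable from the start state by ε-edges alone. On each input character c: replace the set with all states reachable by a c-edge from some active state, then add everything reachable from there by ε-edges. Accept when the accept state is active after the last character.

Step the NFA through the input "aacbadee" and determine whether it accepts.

initial (ε-close {0}): {0,1,2,4}
'a' @ 1: {1,2,3,4}
'a' @ 2: {1,2,3,4}
'c' @ 3: {5}  (accept∈set)
'b' @ 4: {}  — no active states
rest 'adee' ignored (set empty)
final: {}; accept 5 not in set

Answer: REJECT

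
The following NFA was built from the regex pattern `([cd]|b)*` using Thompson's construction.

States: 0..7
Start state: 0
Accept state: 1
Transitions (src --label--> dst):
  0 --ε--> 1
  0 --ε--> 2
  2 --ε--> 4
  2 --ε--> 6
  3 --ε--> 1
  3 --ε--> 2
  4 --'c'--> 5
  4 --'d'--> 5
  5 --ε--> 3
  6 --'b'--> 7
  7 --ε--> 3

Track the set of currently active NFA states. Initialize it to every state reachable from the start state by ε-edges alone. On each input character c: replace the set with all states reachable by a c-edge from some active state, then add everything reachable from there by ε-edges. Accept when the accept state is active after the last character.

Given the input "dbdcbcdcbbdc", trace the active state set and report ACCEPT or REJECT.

Answer: ACCEPT

Derivation:
S₀ = ε-closure({0}) = {0,1,2,4,6}
'd' @ 1: {1,2,3,4,5,6}  (accept∈set)
'b' @ 2: {1,2,3,4,6,7}  (accept∈set)
'd' @ 3: {1,2,3,4,5,6}  (accept∈set)
'c' @ 4: {1,2,3,4,5,6}  (accept∈set)
'b' @ 5: {1,2,3,4,6,7}  (accept∈set)
'c' @ 6: {1,2,3,4,5,6}  (accept∈set)
'd' @ 7: {1,2,3,4,5,6}  (accept∈set)
'c' @ 8: {1,2,3,4,5,6}  (accept∈set)
'b' @ 9: {1,2,3,4,6,7}  (accept∈set)
'b' @ 10: {1,2,3,4,6,7}  (accept∈set)
'd' @ 11: {1,2,3,4,5,6}  (accept∈set)
'c' @ 12: {1,2,3,4,5,6}  (accept∈set)
after full input: {1,2,3,4,5,6}  (accept=1 in)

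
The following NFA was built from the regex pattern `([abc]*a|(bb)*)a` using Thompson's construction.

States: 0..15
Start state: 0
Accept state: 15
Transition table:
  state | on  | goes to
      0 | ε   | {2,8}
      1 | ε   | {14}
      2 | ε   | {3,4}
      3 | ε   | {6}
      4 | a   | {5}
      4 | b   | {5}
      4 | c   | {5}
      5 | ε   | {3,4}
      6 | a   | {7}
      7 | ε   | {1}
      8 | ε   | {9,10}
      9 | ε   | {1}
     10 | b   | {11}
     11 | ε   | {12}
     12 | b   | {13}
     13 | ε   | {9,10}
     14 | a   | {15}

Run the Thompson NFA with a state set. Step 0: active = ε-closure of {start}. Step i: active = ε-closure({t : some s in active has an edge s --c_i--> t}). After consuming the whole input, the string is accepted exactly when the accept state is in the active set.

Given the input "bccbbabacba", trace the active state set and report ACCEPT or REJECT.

Answer: REJECT

Trace:
S₀ = ε-closure({0}) = {0,1,2,3,4,6,8,9,10,14}
'b' @ 1: {3,4,5,6,11,12}
'c' @ 2: {3,4,5,6}
'c' @ 3: {3,4,5,6}
'b' @ 4: {3,4,5,6}
'b' @ 5: {3,4,5,6}
'a' @ 6: {1,3,4,5,6,7,14}
'b' @ 7: {3,4,5,6}
'a' @ 8: {1,3,4,5,6,7,14}
'c' @ 9: {3,4,5,6}
'b' @ 10: {3,4,5,6}
'a' @ 11: {1,3,4,5,6,7,14}
final: {1,3,4,5,6,7,14}; accept 15 not in set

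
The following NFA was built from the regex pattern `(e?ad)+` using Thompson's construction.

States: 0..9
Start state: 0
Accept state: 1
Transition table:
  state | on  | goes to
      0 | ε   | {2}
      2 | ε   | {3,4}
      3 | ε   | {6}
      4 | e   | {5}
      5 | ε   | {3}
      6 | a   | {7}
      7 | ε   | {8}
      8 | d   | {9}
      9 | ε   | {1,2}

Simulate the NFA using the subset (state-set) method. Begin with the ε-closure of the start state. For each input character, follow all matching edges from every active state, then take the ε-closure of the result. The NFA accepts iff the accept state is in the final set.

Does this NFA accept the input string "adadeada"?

start: ε-closure({0}) = {0,2,3,4,6}
'a' @ 1: {7,8}
'd' @ 2: {1,2,3,4,6,9}  ✓accept
'a' @ 3: {7,8}
'd' @ 4: {1,2,3,4,6,9}  ✓accept
'e' @ 5: {3,5,6}
'a' @ 6: {7,8}
'd' @ 7: {1,2,3,4,6,9}  ✓accept
'a' @ 8: {7,8}
final: {7,8}; accept 1 not in set

Answer: REJECT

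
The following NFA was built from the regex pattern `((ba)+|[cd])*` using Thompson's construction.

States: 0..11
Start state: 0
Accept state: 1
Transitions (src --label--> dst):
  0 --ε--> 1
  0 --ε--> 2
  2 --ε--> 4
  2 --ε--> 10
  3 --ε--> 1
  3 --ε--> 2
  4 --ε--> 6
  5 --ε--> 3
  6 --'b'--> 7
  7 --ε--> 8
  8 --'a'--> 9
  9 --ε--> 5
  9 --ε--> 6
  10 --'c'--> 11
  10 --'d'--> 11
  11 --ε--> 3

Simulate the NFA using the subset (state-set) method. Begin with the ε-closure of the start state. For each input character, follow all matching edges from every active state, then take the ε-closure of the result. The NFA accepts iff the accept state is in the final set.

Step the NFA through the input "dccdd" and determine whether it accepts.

start: ε-closure({0}) = {0,1,2,4,6,10}
'd' @ 1: {1,2,3,4,6,10,11}  ✓accept
'c' @ 2: {1,2,3,4,6,10,11}  ✓accept
'c' @ 3: {1,2,3,4,6,10,11}  ✓accept
'd' @ 4: {1,2,3,4,6,10,11}  ✓accept
'd' @ 5: {1,2,3,4,6,10,11}  ✓accept
after full input: {1,2,3,4,6,10,11}  (accept=1 in)

Answer: ACCEPT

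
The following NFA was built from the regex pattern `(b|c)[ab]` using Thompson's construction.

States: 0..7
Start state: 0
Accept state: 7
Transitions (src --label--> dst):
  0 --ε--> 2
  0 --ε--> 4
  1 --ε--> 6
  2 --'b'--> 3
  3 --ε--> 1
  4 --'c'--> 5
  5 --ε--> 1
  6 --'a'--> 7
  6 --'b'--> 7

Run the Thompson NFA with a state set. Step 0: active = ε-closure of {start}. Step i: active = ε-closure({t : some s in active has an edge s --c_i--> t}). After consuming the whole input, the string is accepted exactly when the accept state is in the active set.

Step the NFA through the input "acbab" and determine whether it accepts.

start: ε-closure({0}) = {0,2,4}
'a' @ 1: {}  — state set empty
rest 'cbab' ignored (set empty)
final: {}; accept 7 not in set

Answer: REJECT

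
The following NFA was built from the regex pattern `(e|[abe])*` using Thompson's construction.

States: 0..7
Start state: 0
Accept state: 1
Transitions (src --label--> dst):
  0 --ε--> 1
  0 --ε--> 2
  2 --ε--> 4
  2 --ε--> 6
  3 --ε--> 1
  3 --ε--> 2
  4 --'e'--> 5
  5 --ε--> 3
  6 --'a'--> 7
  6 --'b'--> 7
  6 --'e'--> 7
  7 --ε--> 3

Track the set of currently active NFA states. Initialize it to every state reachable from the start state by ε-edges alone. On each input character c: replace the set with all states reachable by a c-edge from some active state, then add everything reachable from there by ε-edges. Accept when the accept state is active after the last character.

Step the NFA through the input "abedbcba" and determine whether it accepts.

S₀ = ε-closure({0}) = {0,1,2,4,6}
'a' @ 1: {1,2,3,4,6,7}  (accept∈set)
'b' @ 2: {1,2,3,4,6,7}  (accept∈set)
'e' @ 3: {1,2,3,4,5,6,7}  (accept∈set)
'd' @ 4: {}  — no active states
rest 'bcba' ignored (set empty)
end set {} — state 1 not in

Answer: REJECT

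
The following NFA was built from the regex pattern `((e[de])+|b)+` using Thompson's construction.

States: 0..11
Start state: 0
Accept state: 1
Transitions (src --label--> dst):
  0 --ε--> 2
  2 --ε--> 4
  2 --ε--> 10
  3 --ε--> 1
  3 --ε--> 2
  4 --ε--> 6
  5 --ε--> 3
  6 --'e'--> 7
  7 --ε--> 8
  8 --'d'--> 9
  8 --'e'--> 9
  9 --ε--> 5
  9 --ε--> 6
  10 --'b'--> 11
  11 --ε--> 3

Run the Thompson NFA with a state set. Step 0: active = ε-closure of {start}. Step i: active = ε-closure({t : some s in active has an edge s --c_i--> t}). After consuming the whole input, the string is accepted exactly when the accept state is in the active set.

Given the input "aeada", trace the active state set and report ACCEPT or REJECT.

initial (ε-close {0}): {0,2,4,6,10}
'a' @ 1: {}  — state set empty
rest 'eada' ignored (set empty)
final: {}; accept 1 not in set

Answer: REJECT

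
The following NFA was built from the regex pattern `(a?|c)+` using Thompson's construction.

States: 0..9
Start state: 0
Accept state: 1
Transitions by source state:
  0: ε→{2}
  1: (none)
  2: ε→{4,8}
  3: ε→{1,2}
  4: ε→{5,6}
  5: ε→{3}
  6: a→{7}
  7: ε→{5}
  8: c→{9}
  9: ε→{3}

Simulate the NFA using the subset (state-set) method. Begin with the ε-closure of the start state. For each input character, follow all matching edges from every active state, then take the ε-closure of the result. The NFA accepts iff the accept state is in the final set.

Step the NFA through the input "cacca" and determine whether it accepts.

S₀ = ε-closure({0}) = {0,1,2,3,4,5,6,8}
'c' @ 1: {1,2,3,4,5,6,8,9}  ✓accept
'a' @ 2: {1,2,3,4,5,6,7,8}  ✓accept
'c' @ 3: {1,2,3,4,5,6,8,9}  ✓accept
'c' @ 4: {1,2,3,4,5,6,8,9}  ✓accept
'a' @ 5: {1,2,3,4,5,6,7,8}  ✓accept
after full input: {1,2,3,4,5,6,7,8}  (accept=1 in)

Answer: ACCEPT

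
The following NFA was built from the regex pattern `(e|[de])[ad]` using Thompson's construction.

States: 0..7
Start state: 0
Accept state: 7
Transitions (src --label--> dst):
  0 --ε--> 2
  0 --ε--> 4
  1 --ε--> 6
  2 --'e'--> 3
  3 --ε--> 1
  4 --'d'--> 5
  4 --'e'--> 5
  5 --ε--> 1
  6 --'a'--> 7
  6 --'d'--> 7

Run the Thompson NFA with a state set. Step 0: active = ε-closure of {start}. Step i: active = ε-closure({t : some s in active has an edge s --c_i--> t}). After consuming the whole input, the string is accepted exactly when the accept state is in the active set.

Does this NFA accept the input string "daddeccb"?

Answer: REJECT

Steps:
start: ε-closure({0}) = {0,2,4}
'd' @ 1: {1,5,6}
'a' @ 2: {7}  ✓accept
'd' @ 3: {}  — no active states
rest 'deccb' ignored (set empty)
final: {}; accept 7 not in set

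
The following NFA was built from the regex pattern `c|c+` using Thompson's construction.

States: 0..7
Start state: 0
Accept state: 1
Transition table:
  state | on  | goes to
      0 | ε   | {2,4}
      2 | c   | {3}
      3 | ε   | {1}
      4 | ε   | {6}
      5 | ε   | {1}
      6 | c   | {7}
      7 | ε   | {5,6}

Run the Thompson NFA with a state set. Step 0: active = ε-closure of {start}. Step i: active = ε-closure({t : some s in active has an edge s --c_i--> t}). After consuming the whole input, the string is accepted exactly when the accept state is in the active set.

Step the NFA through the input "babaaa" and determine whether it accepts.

Answer: REJECT

Derivation:
start: ε-closure({0}) = {0,2,4,6}
'b' @ 1: {}  — dead — no transitions
rest 'abaaa' ignored (set empty)
after full input: {}  (accept=1 not in)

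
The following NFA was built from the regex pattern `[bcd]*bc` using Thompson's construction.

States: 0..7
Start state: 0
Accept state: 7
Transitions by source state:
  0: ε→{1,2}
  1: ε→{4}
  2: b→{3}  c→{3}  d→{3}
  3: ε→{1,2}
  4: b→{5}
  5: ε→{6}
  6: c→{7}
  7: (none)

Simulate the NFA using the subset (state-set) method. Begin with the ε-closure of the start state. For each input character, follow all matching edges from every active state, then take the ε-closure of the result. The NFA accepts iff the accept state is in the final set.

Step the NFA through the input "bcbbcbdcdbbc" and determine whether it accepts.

start: ε-closure({0}) = {0,1,2,4}
'b' @ 1: {1,2,3,4,5,6}
'c' @ 2: {1,2,3,4,7}  ✓accept
'b' @ 3: {1,2,3,4,5,6}
'b' @ 4: {1,2,3,4,5,6}
'c' @ 5: {1,2,3,4,7}  ✓accept
'b' @ 6: {1,2,3,4,5,6}
'd' @ 7: {1,2,3,4}
'c' @ 8: {1,2,3,4}
'd' @ 9: {1,2,3,4}
'b' @ 10: {1,2,3,4,5,6}
'b' @ 11: {1,2,3,4,5,6}
'c' @ 12: {1,2,3,4,7}  ✓accept
after full input: {1,2,3,4,7}  (accept=7 in)

Answer: ACCEPT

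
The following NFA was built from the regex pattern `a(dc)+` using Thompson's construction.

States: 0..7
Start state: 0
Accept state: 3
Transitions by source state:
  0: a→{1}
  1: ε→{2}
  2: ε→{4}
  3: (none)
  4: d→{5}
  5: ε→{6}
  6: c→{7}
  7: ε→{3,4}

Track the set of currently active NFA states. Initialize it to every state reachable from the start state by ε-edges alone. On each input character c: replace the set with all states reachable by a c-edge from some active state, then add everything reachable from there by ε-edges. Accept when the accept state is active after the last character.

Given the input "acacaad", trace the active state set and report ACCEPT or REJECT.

initial (ε-close {0}): {0}
'a' @ 1: {1,2,4}
'c' @ 2: {}  — dead — no transitions
rest 'acaad' ignored (set empty)
end set {} — state 3 not in

Answer: REJECT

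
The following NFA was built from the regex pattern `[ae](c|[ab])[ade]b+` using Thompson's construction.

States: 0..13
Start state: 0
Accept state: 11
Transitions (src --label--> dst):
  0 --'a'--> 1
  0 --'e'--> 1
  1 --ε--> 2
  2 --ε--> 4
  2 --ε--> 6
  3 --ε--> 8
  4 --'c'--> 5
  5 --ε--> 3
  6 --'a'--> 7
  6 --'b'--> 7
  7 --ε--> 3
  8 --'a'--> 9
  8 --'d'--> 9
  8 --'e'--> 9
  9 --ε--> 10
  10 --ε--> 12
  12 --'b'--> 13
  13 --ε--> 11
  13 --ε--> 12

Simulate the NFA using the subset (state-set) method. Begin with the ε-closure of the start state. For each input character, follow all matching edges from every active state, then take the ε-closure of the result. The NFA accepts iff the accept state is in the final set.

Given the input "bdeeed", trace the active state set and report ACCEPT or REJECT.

S₀ = ε-closure({0}) = {0}
'b' @ 1: {}  — no active states
rest 'deeed' ignored (set empty)
after full input: {}  (accept=11 not in)

Answer: REJECT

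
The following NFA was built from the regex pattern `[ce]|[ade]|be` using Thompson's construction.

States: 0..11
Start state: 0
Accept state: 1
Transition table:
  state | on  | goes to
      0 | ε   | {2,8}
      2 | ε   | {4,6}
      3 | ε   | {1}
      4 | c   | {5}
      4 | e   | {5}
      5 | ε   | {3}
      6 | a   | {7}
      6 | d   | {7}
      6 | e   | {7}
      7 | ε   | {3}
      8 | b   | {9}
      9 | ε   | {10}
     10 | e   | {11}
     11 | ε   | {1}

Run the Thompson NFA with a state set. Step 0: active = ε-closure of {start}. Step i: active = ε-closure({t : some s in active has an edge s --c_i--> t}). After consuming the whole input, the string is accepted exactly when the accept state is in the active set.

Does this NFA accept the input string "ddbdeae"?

Answer: REJECT

Steps:
initial (ε-close {0}): {0,2,4,6,8}
'd' @ 1: {1,3,7}  (accept∈set)
'd' @ 2: {}  — dead — no transitions
rest 'bdeae' ignored (set empty)
end set {} — state 1 not in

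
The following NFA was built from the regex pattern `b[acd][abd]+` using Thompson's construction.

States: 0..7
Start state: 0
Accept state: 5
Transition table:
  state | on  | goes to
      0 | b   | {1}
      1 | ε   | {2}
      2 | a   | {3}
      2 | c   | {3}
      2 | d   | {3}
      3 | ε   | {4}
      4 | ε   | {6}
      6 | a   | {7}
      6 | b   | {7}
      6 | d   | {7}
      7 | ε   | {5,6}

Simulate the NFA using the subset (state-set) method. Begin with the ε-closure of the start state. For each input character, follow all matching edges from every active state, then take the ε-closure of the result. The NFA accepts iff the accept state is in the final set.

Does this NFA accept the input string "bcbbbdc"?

start: ε-closure({0}) = {0}
'b' @ 1: {1,2}
'c' @ 2: {3,4,6}
'b' @ 3: {5,6,7}  ✓accept
'b' @ 4: {5,6,7}  ✓accept
'b' @ 5: {5,6,7}  ✓accept
'd' @ 6: {5,6,7}  ✓accept
'c' @ 7: {}  — dead — no transitions
after full input: {}  (accept=5 not in)

Answer: REJECT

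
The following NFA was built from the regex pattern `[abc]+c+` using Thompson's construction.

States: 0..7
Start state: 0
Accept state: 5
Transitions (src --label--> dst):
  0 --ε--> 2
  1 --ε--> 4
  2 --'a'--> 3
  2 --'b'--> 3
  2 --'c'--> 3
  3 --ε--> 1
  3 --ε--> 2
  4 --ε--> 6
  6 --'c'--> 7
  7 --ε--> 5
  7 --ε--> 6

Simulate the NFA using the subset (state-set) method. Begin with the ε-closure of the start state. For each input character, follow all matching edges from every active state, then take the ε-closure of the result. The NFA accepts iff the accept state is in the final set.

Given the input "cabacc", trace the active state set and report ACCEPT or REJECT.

Answer: ACCEPT

Derivation:
start: ε-closure({0}) = {0,2}
'c' @ 1: {1,2,3,4,6}
'a' @ 2: {1,2,3,4,6}
'b' @ 3: {1,2,3,4,6}
'a' @ 4: {1,2,3,4,6}
'c' @ 5: {1,2,3,4,5,6,7}  (accept∈set)
'c' @ 6: {1,2,3,4,5,6,7}  (accept∈set)
after full input: {1,2,3,4,5,6,7}  (accept=5 in)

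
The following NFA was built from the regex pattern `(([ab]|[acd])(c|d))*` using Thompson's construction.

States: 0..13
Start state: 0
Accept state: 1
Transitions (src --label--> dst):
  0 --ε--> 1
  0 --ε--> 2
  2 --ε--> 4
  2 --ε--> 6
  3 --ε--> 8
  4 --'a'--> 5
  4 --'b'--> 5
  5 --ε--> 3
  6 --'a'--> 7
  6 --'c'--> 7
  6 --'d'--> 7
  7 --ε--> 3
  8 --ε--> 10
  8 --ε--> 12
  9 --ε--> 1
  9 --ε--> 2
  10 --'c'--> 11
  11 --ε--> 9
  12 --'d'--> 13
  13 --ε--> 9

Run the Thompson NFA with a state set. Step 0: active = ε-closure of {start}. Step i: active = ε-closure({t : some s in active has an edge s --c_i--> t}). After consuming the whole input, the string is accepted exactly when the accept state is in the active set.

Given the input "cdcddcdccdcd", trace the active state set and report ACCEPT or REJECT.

start: ε-closure({0}) = {0,1,2,4,6}
'c' @ 1: {3,7,8,10,12}
'd' @ 2: {1,2,4,6,9,13}  ✓accept
'c' @ 3: {3,7,8,10,12}
'd' @ 4: {1,2,4,6,9,13}  ✓accept
'd' @ 5: {3,7,8,10,12}
'c' @ 6: {1,2,4,6,9,11}  ✓accept
'd' @ 7: {3,7,8,10,12}
'c' @ 8: {1,2,4,6,9,11}  ✓accept
'c' @ 9: {3,7,8,10,12}
'd' @ 10: {1,2,4,6,9,13}  ✓accept
'c' @ 11: {3,7,8,10,12}
'd' @ 12: {1,2,4,6,9,13}  ✓accept
final: {1,2,4,6,9,13}; accept 1 in set

Answer: ACCEPT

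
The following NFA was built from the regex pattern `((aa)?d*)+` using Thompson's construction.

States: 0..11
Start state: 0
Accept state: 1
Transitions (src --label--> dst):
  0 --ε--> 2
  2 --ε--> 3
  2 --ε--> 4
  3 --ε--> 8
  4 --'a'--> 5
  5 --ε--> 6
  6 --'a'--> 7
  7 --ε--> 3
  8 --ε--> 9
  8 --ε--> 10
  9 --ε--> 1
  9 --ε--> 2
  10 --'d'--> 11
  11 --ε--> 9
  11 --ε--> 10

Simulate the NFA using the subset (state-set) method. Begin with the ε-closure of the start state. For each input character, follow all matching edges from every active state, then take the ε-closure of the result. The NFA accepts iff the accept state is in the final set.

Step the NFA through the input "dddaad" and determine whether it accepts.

Answer: ACCEPT

Trace:
start: ε-closure({0}) = {0,1,2,3,4,8,9,10}
'd' @ 1: {1,2,3,4,8,9,10,11}  (accept∈set)
'd' @ 2: {1,2,3,4,8,9,10,11}  (accept∈set)
'd' @ 3: {1,2,3,4,8,9,10,11}  (accept∈set)
'a' @ 4: {5,6}
'a' @ 5: {1,2,3,4,7,8,9,10}  (accept∈set)
'd' @ 6: {1,2,3,4,8,9,10,11}  (accept∈set)
after full input: {1,2,3,4,8,9,10,11}  (accept=1 in)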